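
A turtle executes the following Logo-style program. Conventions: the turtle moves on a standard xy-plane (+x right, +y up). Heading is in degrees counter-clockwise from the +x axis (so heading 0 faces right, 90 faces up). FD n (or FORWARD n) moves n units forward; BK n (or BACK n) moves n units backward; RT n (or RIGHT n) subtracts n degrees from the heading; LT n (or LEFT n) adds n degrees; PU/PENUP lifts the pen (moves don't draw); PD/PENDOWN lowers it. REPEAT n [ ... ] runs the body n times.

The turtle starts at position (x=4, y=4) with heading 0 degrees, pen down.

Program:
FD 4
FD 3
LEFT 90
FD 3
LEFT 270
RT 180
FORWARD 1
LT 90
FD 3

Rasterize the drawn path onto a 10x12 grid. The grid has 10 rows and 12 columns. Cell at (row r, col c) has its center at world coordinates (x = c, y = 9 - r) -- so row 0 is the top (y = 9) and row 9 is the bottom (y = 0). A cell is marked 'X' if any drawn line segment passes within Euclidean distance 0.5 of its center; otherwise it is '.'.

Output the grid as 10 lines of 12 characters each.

Segment 0: (4,4) -> (8,4)
Segment 1: (8,4) -> (11,4)
Segment 2: (11,4) -> (11,7)
Segment 3: (11,7) -> (10,7)
Segment 4: (10,7) -> (10,4)

Answer: ............
............
..........XX
..........XX
..........XX
....XXXXXXXX
............
............
............
............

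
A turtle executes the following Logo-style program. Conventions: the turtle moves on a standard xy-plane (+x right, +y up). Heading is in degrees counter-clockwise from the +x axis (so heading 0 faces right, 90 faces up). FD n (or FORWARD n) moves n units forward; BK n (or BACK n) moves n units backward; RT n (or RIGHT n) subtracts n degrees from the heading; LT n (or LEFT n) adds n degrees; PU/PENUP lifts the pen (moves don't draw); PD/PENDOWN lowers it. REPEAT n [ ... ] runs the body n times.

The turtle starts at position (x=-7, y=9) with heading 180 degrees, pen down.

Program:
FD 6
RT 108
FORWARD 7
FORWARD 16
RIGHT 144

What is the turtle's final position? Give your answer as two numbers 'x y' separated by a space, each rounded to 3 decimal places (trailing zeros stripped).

Answer: -5.893 30.874

Derivation:
Executing turtle program step by step:
Start: pos=(-7,9), heading=180, pen down
FD 6: (-7,9) -> (-13,9) [heading=180, draw]
RT 108: heading 180 -> 72
FD 7: (-13,9) -> (-10.837,15.657) [heading=72, draw]
FD 16: (-10.837,15.657) -> (-5.893,30.874) [heading=72, draw]
RT 144: heading 72 -> 288
Final: pos=(-5.893,30.874), heading=288, 3 segment(s) drawn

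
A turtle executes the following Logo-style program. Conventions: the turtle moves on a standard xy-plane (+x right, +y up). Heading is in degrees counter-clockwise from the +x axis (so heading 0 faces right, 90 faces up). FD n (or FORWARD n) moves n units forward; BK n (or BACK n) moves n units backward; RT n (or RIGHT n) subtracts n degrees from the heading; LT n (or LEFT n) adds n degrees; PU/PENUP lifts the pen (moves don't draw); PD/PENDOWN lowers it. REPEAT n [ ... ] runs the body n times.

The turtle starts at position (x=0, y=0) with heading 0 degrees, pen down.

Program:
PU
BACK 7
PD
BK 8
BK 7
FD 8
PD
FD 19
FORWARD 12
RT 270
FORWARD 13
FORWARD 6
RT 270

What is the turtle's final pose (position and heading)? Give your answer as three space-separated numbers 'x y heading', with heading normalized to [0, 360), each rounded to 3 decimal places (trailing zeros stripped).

Answer: 17 19 180

Derivation:
Executing turtle program step by step:
Start: pos=(0,0), heading=0, pen down
PU: pen up
BK 7: (0,0) -> (-7,0) [heading=0, move]
PD: pen down
BK 8: (-7,0) -> (-15,0) [heading=0, draw]
BK 7: (-15,0) -> (-22,0) [heading=0, draw]
FD 8: (-22,0) -> (-14,0) [heading=0, draw]
PD: pen down
FD 19: (-14,0) -> (5,0) [heading=0, draw]
FD 12: (5,0) -> (17,0) [heading=0, draw]
RT 270: heading 0 -> 90
FD 13: (17,0) -> (17,13) [heading=90, draw]
FD 6: (17,13) -> (17,19) [heading=90, draw]
RT 270: heading 90 -> 180
Final: pos=(17,19), heading=180, 7 segment(s) drawn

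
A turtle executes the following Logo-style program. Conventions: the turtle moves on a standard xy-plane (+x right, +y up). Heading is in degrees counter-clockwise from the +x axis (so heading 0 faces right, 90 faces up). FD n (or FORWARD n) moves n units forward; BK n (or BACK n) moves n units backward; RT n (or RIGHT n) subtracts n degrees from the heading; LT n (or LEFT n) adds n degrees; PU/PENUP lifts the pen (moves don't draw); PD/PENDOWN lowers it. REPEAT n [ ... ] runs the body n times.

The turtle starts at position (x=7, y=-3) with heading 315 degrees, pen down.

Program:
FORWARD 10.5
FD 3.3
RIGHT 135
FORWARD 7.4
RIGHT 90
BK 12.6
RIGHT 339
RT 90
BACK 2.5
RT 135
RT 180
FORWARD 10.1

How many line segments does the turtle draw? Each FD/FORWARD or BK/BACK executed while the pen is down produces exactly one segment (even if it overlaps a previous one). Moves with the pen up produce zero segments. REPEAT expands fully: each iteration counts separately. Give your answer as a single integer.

Answer: 6

Derivation:
Executing turtle program step by step:
Start: pos=(7,-3), heading=315, pen down
FD 10.5: (7,-3) -> (14.425,-10.425) [heading=315, draw]
FD 3.3: (14.425,-10.425) -> (16.758,-12.758) [heading=315, draw]
RT 135: heading 315 -> 180
FD 7.4: (16.758,-12.758) -> (9.358,-12.758) [heading=180, draw]
RT 90: heading 180 -> 90
BK 12.6: (9.358,-12.758) -> (9.358,-25.358) [heading=90, draw]
RT 339: heading 90 -> 111
RT 90: heading 111 -> 21
BK 2.5: (9.358,-25.358) -> (7.024,-26.254) [heading=21, draw]
RT 135: heading 21 -> 246
RT 180: heading 246 -> 66
FD 10.1: (7.024,-26.254) -> (11.132,-17.027) [heading=66, draw]
Final: pos=(11.132,-17.027), heading=66, 6 segment(s) drawn
Segments drawn: 6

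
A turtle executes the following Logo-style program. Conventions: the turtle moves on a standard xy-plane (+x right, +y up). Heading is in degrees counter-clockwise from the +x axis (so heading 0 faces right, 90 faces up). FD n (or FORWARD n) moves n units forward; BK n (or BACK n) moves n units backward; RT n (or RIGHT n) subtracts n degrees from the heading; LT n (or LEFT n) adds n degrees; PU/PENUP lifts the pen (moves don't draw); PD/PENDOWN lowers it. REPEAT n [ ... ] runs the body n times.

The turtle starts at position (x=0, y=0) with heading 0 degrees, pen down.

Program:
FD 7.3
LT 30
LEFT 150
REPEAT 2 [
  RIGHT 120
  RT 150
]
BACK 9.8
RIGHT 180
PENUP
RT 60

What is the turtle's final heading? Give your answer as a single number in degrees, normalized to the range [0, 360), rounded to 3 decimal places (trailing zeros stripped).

Answer: 120

Derivation:
Executing turtle program step by step:
Start: pos=(0,0), heading=0, pen down
FD 7.3: (0,0) -> (7.3,0) [heading=0, draw]
LT 30: heading 0 -> 30
LT 150: heading 30 -> 180
REPEAT 2 [
  -- iteration 1/2 --
  RT 120: heading 180 -> 60
  RT 150: heading 60 -> 270
  -- iteration 2/2 --
  RT 120: heading 270 -> 150
  RT 150: heading 150 -> 0
]
BK 9.8: (7.3,0) -> (-2.5,0) [heading=0, draw]
RT 180: heading 0 -> 180
PU: pen up
RT 60: heading 180 -> 120
Final: pos=(-2.5,0), heading=120, 2 segment(s) drawn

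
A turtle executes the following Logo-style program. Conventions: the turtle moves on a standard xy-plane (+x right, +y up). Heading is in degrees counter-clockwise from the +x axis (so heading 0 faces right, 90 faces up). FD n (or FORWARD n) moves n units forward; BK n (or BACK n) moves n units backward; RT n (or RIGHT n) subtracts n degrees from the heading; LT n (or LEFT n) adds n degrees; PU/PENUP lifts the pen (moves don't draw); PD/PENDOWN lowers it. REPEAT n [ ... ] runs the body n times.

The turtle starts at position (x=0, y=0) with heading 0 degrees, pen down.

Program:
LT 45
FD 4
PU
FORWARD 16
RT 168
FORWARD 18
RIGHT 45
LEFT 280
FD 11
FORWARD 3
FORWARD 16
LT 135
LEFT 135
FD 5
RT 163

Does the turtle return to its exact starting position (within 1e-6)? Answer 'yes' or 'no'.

Answer: no

Derivation:
Executing turtle program step by step:
Start: pos=(0,0), heading=0, pen down
LT 45: heading 0 -> 45
FD 4: (0,0) -> (2.828,2.828) [heading=45, draw]
PU: pen up
FD 16: (2.828,2.828) -> (14.142,14.142) [heading=45, move]
RT 168: heading 45 -> 237
FD 18: (14.142,14.142) -> (4.339,-0.954) [heading=237, move]
RT 45: heading 237 -> 192
LT 280: heading 192 -> 112
FD 11: (4.339,-0.954) -> (0.218,9.245) [heading=112, move]
FD 3: (0.218,9.245) -> (-0.906,12.027) [heading=112, move]
FD 16: (-0.906,12.027) -> (-6.9,26.862) [heading=112, move]
LT 135: heading 112 -> 247
LT 135: heading 247 -> 22
FD 5: (-6.9,26.862) -> (-2.264,28.735) [heading=22, move]
RT 163: heading 22 -> 219
Final: pos=(-2.264,28.735), heading=219, 1 segment(s) drawn

Start position: (0, 0)
Final position: (-2.264, 28.735)
Distance = 28.824; >= 1e-6 -> NOT closed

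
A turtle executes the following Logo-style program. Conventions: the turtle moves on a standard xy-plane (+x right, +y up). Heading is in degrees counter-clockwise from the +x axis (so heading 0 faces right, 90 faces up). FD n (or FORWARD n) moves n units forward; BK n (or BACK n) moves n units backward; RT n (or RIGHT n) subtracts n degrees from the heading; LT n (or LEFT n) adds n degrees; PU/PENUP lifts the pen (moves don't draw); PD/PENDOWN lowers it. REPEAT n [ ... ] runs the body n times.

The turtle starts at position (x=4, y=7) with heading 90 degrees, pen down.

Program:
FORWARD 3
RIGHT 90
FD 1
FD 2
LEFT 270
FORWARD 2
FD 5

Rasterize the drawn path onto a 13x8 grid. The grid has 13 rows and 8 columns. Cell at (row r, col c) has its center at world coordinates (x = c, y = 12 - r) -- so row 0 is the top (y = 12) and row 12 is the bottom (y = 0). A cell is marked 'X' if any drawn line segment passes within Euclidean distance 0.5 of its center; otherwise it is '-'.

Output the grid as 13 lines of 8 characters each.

Answer: --------
--------
----XXXX
----X--X
----X--X
----X--X
-------X
-------X
-------X
-------X
--------
--------
--------

Derivation:
Segment 0: (4,7) -> (4,10)
Segment 1: (4,10) -> (5,10)
Segment 2: (5,10) -> (7,10)
Segment 3: (7,10) -> (7,8)
Segment 4: (7,8) -> (7,3)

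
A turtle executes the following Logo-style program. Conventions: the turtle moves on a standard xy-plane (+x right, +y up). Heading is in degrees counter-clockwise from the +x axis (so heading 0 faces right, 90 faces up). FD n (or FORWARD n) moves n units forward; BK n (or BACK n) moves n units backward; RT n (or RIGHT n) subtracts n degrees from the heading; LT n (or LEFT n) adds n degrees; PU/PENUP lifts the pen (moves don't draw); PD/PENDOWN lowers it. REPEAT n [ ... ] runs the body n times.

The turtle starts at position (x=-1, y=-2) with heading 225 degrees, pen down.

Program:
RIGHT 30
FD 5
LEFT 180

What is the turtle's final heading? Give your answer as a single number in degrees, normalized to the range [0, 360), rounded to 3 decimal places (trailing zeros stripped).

Answer: 15

Derivation:
Executing turtle program step by step:
Start: pos=(-1,-2), heading=225, pen down
RT 30: heading 225 -> 195
FD 5: (-1,-2) -> (-5.83,-3.294) [heading=195, draw]
LT 180: heading 195 -> 15
Final: pos=(-5.83,-3.294), heading=15, 1 segment(s) drawn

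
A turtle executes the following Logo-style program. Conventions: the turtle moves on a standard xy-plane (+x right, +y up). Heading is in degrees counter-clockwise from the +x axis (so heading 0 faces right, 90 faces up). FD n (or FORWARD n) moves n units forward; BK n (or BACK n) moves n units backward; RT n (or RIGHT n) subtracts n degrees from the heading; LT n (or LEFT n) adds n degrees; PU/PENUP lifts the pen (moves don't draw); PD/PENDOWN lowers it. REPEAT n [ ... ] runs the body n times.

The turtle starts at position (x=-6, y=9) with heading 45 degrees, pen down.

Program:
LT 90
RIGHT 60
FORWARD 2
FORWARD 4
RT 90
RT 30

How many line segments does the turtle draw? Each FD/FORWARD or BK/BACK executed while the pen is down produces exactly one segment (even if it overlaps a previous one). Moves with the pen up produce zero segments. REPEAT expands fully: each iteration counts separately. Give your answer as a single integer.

Executing turtle program step by step:
Start: pos=(-6,9), heading=45, pen down
LT 90: heading 45 -> 135
RT 60: heading 135 -> 75
FD 2: (-6,9) -> (-5.482,10.932) [heading=75, draw]
FD 4: (-5.482,10.932) -> (-4.447,14.796) [heading=75, draw]
RT 90: heading 75 -> 345
RT 30: heading 345 -> 315
Final: pos=(-4.447,14.796), heading=315, 2 segment(s) drawn
Segments drawn: 2

Answer: 2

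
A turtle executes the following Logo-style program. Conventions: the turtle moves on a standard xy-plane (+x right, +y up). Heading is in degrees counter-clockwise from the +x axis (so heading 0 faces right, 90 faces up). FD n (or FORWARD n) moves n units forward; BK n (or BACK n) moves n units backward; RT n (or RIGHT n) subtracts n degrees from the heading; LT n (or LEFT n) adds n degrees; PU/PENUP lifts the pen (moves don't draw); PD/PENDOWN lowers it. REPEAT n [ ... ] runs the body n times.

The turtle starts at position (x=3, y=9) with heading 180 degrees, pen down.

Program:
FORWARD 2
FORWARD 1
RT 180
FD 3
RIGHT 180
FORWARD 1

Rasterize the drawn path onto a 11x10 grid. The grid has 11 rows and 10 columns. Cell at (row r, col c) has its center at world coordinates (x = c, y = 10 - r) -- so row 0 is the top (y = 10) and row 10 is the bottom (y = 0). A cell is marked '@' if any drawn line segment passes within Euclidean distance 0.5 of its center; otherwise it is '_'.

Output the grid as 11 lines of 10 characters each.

Answer: __________
@@@@______
__________
__________
__________
__________
__________
__________
__________
__________
__________

Derivation:
Segment 0: (3,9) -> (1,9)
Segment 1: (1,9) -> (0,9)
Segment 2: (0,9) -> (3,9)
Segment 3: (3,9) -> (2,9)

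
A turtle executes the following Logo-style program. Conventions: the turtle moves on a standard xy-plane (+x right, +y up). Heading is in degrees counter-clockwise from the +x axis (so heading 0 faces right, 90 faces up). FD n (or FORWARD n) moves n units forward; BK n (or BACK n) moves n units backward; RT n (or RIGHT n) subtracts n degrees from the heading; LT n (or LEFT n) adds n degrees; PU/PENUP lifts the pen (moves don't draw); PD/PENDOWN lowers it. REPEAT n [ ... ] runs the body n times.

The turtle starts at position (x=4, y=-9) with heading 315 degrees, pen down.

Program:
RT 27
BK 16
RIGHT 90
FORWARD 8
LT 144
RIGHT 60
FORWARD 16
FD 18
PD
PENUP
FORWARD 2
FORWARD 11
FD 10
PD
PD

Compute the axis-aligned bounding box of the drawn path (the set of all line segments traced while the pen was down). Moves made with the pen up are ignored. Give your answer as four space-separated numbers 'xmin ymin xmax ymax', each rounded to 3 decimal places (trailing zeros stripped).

Executing turtle program step by step:
Start: pos=(4,-9), heading=315, pen down
RT 27: heading 315 -> 288
BK 16: (4,-9) -> (-0.944,6.217) [heading=288, draw]
RT 90: heading 288 -> 198
FD 8: (-0.944,6.217) -> (-8.553,3.745) [heading=198, draw]
LT 144: heading 198 -> 342
RT 60: heading 342 -> 282
FD 16: (-8.553,3.745) -> (-5.226,-11.906) [heading=282, draw]
FD 18: (-5.226,-11.906) -> (-1.484,-29.512) [heading=282, draw]
PD: pen down
PU: pen up
FD 2: (-1.484,-29.512) -> (-1.068,-31.469) [heading=282, move]
FD 11: (-1.068,-31.469) -> (1.219,-42.228) [heading=282, move]
FD 10: (1.219,-42.228) -> (3.298,-52.01) [heading=282, move]
PD: pen down
PD: pen down
Final: pos=(3.298,-52.01), heading=282, 4 segment(s) drawn

Segment endpoints: x in {-8.553, -5.226, -1.484, -0.944, 4}, y in {-29.512, -11.906, -9, 3.745, 6.217}
xmin=-8.553, ymin=-29.512, xmax=4, ymax=6.217

Answer: -8.553 -29.512 4 6.217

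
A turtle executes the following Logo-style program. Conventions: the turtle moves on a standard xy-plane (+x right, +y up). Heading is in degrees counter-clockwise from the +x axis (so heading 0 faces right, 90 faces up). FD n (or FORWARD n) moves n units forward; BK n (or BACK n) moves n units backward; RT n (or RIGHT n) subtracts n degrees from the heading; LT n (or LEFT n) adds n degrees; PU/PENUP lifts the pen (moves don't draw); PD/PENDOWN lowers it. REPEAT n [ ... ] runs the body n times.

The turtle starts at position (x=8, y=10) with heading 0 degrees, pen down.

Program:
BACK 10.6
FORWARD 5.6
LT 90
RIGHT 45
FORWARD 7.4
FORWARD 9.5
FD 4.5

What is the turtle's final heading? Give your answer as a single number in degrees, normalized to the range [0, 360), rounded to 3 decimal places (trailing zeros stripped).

Executing turtle program step by step:
Start: pos=(8,10), heading=0, pen down
BK 10.6: (8,10) -> (-2.6,10) [heading=0, draw]
FD 5.6: (-2.6,10) -> (3,10) [heading=0, draw]
LT 90: heading 0 -> 90
RT 45: heading 90 -> 45
FD 7.4: (3,10) -> (8.233,15.233) [heading=45, draw]
FD 9.5: (8.233,15.233) -> (14.95,21.95) [heading=45, draw]
FD 4.5: (14.95,21.95) -> (18.132,25.132) [heading=45, draw]
Final: pos=(18.132,25.132), heading=45, 5 segment(s) drawn

Answer: 45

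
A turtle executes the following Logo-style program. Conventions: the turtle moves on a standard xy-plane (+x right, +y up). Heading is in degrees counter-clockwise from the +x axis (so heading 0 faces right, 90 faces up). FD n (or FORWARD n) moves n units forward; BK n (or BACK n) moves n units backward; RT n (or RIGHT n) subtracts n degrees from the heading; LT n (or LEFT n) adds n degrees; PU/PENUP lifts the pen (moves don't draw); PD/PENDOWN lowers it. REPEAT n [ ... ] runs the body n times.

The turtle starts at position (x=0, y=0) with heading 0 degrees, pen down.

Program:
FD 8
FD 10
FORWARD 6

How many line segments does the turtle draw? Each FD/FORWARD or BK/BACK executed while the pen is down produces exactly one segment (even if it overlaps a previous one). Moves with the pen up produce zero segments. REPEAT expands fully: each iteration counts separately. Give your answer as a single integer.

Answer: 3

Derivation:
Executing turtle program step by step:
Start: pos=(0,0), heading=0, pen down
FD 8: (0,0) -> (8,0) [heading=0, draw]
FD 10: (8,0) -> (18,0) [heading=0, draw]
FD 6: (18,0) -> (24,0) [heading=0, draw]
Final: pos=(24,0), heading=0, 3 segment(s) drawn
Segments drawn: 3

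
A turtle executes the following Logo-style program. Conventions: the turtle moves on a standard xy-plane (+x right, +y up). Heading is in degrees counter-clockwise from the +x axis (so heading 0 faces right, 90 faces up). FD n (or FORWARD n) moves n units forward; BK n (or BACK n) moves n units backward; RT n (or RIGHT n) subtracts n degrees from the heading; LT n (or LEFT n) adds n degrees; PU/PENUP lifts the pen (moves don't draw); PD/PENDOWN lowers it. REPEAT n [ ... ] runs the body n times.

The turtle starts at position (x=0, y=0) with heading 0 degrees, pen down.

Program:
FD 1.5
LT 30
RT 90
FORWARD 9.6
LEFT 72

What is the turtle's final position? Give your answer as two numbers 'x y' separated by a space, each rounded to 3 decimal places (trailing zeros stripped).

Executing turtle program step by step:
Start: pos=(0,0), heading=0, pen down
FD 1.5: (0,0) -> (1.5,0) [heading=0, draw]
LT 30: heading 0 -> 30
RT 90: heading 30 -> 300
FD 9.6: (1.5,0) -> (6.3,-8.314) [heading=300, draw]
LT 72: heading 300 -> 12
Final: pos=(6.3,-8.314), heading=12, 2 segment(s) drawn

Answer: 6.3 -8.314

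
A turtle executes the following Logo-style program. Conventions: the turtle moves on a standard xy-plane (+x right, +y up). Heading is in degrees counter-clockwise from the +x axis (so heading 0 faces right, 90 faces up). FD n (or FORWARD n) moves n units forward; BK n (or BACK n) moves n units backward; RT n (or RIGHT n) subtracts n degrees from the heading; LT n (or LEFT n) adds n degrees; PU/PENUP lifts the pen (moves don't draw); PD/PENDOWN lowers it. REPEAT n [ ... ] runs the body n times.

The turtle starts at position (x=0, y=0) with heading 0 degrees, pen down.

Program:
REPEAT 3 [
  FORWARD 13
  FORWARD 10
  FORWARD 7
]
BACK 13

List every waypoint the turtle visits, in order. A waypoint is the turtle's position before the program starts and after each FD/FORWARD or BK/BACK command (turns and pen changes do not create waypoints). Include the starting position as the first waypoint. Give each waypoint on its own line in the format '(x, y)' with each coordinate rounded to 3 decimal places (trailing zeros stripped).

Executing turtle program step by step:
Start: pos=(0,0), heading=0, pen down
REPEAT 3 [
  -- iteration 1/3 --
  FD 13: (0,0) -> (13,0) [heading=0, draw]
  FD 10: (13,0) -> (23,0) [heading=0, draw]
  FD 7: (23,0) -> (30,0) [heading=0, draw]
  -- iteration 2/3 --
  FD 13: (30,0) -> (43,0) [heading=0, draw]
  FD 10: (43,0) -> (53,0) [heading=0, draw]
  FD 7: (53,0) -> (60,0) [heading=0, draw]
  -- iteration 3/3 --
  FD 13: (60,0) -> (73,0) [heading=0, draw]
  FD 10: (73,0) -> (83,0) [heading=0, draw]
  FD 7: (83,0) -> (90,0) [heading=0, draw]
]
BK 13: (90,0) -> (77,0) [heading=0, draw]
Final: pos=(77,0), heading=0, 10 segment(s) drawn
Waypoints (11 total):
(0, 0)
(13, 0)
(23, 0)
(30, 0)
(43, 0)
(53, 0)
(60, 0)
(73, 0)
(83, 0)
(90, 0)
(77, 0)

Answer: (0, 0)
(13, 0)
(23, 0)
(30, 0)
(43, 0)
(53, 0)
(60, 0)
(73, 0)
(83, 0)
(90, 0)
(77, 0)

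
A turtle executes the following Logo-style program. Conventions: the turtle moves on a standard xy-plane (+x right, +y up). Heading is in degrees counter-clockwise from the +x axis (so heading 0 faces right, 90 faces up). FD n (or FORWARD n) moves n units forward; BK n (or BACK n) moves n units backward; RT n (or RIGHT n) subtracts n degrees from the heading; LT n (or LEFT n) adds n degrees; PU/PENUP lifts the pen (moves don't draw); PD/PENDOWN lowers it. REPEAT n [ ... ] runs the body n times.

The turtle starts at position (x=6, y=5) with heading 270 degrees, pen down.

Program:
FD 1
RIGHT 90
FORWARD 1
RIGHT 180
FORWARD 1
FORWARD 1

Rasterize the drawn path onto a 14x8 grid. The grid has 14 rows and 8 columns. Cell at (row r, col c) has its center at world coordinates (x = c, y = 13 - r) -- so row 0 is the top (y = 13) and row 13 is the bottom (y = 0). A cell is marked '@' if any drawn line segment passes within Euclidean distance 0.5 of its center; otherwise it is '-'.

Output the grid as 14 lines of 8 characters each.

Segment 0: (6,5) -> (6,4)
Segment 1: (6,4) -> (5,4)
Segment 2: (5,4) -> (6,4)
Segment 3: (6,4) -> (7,4)

Answer: --------
--------
--------
--------
--------
--------
--------
--------
------@-
-----@@@
--------
--------
--------
--------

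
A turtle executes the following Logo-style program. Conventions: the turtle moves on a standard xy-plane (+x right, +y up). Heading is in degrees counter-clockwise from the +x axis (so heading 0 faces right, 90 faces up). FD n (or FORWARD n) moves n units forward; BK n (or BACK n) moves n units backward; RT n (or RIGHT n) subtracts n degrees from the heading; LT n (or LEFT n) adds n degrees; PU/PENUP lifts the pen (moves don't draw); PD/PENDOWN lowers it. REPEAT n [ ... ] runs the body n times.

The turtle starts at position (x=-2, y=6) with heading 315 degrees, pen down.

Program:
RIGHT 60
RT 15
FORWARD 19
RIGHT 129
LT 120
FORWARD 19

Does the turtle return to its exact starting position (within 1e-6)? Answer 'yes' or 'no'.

Executing turtle program step by step:
Start: pos=(-2,6), heading=315, pen down
RT 60: heading 315 -> 255
RT 15: heading 255 -> 240
FD 19: (-2,6) -> (-11.5,-10.454) [heading=240, draw]
RT 129: heading 240 -> 111
LT 120: heading 111 -> 231
FD 19: (-11.5,-10.454) -> (-23.457,-25.22) [heading=231, draw]
Final: pos=(-23.457,-25.22), heading=231, 2 segment(s) drawn

Start position: (-2, 6)
Final position: (-23.457, -25.22)
Distance = 37.883; >= 1e-6 -> NOT closed

Answer: no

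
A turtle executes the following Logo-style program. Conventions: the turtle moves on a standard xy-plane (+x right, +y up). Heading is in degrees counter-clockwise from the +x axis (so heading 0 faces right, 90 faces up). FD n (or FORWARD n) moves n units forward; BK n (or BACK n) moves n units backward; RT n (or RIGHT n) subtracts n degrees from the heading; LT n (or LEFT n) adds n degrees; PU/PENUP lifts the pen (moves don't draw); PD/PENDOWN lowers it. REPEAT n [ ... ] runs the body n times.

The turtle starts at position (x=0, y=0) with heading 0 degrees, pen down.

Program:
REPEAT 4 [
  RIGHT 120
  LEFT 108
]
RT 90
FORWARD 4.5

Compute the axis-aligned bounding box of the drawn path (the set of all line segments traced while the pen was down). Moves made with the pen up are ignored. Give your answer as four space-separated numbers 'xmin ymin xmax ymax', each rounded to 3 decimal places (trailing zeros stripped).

Executing turtle program step by step:
Start: pos=(0,0), heading=0, pen down
REPEAT 4 [
  -- iteration 1/4 --
  RT 120: heading 0 -> 240
  LT 108: heading 240 -> 348
  -- iteration 2/4 --
  RT 120: heading 348 -> 228
  LT 108: heading 228 -> 336
  -- iteration 3/4 --
  RT 120: heading 336 -> 216
  LT 108: heading 216 -> 324
  -- iteration 4/4 --
  RT 120: heading 324 -> 204
  LT 108: heading 204 -> 312
]
RT 90: heading 312 -> 222
FD 4.5: (0,0) -> (-3.344,-3.011) [heading=222, draw]
Final: pos=(-3.344,-3.011), heading=222, 1 segment(s) drawn

Segment endpoints: x in {-3.344, 0}, y in {-3.011, 0}
xmin=-3.344, ymin=-3.011, xmax=0, ymax=0

Answer: -3.344 -3.011 0 0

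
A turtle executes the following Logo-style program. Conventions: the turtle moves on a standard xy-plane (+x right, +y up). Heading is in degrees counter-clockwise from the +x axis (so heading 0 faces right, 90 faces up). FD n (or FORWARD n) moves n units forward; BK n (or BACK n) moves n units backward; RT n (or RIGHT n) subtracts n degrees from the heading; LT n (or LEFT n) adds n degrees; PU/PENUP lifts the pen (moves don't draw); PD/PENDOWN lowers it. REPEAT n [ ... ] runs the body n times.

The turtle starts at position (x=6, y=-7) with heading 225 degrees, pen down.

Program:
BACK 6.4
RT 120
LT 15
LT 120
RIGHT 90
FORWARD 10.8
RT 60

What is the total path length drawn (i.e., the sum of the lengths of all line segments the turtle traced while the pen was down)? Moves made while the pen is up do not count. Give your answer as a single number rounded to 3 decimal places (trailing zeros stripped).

Executing turtle program step by step:
Start: pos=(6,-7), heading=225, pen down
BK 6.4: (6,-7) -> (10.525,-2.475) [heading=225, draw]
RT 120: heading 225 -> 105
LT 15: heading 105 -> 120
LT 120: heading 120 -> 240
RT 90: heading 240 -> 150
FD 10.8: (10.525,-2.475) -> (1.172,2.925) [heading=150, draw]
RT 60: heading 150 -> 90
Final: pos=(1.172,2.925), heading=90, 2 segment(s) drawn

Segment lengths:
  seg 1: (6,-7) -> (10.525,-2.475), length = 6.4
  seg 2: (10.525,-2.475) -> (1.172,2.925), length = 10.8
Total = 17.2

Answer: 17.2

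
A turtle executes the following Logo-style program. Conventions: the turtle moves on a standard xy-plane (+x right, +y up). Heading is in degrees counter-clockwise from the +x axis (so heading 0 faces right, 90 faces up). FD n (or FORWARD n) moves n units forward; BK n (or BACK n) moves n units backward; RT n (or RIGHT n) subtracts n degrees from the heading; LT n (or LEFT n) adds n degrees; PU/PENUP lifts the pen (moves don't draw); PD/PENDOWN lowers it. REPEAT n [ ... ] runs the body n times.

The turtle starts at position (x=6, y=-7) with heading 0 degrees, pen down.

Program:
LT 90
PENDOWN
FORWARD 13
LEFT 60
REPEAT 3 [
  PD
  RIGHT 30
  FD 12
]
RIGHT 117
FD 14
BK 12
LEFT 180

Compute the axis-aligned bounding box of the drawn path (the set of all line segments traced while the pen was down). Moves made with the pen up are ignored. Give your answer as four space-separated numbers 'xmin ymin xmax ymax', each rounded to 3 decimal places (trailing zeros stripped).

Answer: 0 -7 13.625 38.785

Derivation:
Executing turtle program step by step:
Start: pos=(6,-7), heading=0, pen down
LT 90: heading 0 -> 90
PD: pen down
FD 13: (6,-7) -> (6,6) [heading=90, draw]
LT 60: heading 90 -> 150
REPEAT 3 [
  -- iteration 1/3 --
  PD: pen down
  RT 30: heading 150 -> 120
  FD 12: (6,6) -> (0,16.392) [heading=120, draw]
  -- iteration 2/3 --
  PD: pen down
  RT 30: heading 120 -> 90
  FD 12: (0,16.392) -> (0,28.392) [heading=90, draw]
  -- iteration 3/3 --
  PD: pen down
  RT 30: heading 90 -> 60
  FD 12: (0,28.392) -> (6,38.785) [heading=60, draw]
]
RT 117: heading 60 -> 303
FD 14: (6,38.785) -> (13.625,27.043) [heading=303, draw]
BK 12: (13.625,27.043) -> (7.089,37.107) [heading=303, draw]
LT 180: heading 303 -> 123
Final: pos=(7.089,37.107), heading=123, 6 segment(s) drawn

Segment endpoints: x in {0, 0, 6, 6, 6, 7.089, 13.625}, y in {-7, 6, 16.392, 27.043, 28.392, 37.107, 38.785}
xmin=0, ymin=-7, xmax=13.625, ymax=38.785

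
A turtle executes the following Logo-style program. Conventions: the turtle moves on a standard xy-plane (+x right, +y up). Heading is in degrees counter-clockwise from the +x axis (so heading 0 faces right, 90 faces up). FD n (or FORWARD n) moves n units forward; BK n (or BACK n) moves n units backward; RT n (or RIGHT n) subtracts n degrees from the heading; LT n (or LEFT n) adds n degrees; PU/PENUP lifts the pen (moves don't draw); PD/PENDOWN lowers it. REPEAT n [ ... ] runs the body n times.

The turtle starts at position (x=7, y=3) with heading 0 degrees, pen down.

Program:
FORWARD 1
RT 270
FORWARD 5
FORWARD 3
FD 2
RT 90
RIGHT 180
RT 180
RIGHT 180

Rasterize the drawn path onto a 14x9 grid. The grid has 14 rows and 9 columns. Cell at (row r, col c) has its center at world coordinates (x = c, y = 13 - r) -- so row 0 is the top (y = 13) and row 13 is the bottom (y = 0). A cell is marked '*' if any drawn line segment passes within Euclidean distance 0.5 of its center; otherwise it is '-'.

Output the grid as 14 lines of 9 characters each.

Answer: --------*
--------*
--------*
--------*
--------*
--------*
--------*
--------*
--------*
--------*
-------**
---------
---------
---------

Derivation:
Segment 0: (7,3) -> (8,3)
Segment 1: (8,3) -> (8,8)
Segment 2: (8,8) -> (8,11)
Segment 3: (8,11) -> (8,13)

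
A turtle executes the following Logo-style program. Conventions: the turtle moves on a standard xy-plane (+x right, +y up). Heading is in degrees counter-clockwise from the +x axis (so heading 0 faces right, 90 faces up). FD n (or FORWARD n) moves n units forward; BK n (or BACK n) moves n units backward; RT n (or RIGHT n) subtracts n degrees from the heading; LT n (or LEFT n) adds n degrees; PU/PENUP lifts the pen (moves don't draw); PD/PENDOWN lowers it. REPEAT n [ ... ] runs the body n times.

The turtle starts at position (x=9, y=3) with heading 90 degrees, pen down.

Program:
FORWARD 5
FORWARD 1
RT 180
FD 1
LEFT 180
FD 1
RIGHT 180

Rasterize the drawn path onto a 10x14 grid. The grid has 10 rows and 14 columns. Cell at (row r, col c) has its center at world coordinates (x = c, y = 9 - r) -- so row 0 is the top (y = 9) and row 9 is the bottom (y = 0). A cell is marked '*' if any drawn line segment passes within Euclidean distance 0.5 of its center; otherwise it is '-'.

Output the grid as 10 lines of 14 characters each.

Answer: ---------*----
---------*----
---------*----
---------*----
---------*----
---------*----
---------*----
--------------
--------------
--------------

Derivation:
Segment 0: (9,3) -> (9,8)
Segment 1: (9,8) -> (9,9)
Segment 2: (9,9) -> (9,8)
Segment 3: (9,8) -> (9,9)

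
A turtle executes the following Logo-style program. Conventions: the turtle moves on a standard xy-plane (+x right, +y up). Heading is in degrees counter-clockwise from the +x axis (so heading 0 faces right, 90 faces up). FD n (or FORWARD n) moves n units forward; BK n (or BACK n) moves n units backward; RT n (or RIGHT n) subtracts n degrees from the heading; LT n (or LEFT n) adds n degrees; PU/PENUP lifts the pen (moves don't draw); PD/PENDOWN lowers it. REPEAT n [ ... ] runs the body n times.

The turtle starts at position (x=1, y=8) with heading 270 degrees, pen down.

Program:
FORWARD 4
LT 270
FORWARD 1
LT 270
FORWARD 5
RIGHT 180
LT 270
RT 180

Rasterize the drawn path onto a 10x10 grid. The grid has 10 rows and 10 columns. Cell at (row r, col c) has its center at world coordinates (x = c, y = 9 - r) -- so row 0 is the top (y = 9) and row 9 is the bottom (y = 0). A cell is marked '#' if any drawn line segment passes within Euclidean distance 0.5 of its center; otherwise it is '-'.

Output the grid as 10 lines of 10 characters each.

Segment 0: (1,8) -> (1,4)
Segment 1: (1,4) -> (-0,4)
Segment 2: (-0,4) -> (0,9)

Answer: #---------
##--------
##--------
##--------
##--------
##--------
----------
----------
----------
----------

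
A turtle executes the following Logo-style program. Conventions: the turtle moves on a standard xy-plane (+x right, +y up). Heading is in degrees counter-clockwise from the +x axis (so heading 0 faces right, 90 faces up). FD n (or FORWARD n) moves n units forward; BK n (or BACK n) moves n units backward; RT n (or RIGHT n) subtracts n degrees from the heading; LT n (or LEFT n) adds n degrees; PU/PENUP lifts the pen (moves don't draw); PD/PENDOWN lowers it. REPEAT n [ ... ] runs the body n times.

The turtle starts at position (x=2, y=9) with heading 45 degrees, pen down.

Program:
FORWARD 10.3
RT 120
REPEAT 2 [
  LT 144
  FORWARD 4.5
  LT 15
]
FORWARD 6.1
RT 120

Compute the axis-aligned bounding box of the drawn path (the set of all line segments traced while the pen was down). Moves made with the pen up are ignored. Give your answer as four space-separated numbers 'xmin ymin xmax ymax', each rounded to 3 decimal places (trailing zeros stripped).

Executing turtle program step by step:
Start: pos=(2,9), heading=45, pen down
FD 10.3: (2,9) -> (9.283,16.283) [heading=45, draw]
RT 120: heading 45 -> 285
REPEAT 2 [
  -- iteration 1/2 --
  LT 144: heading 285 -> 69
  FD 4.5: (9.283,16.283) -> (10.896,20.484) [heading=69, draw]
  LT 15: heading 69 -> 84
  -- iteration 2/2 --
  LT 144: heading 84 -> 228
  FD 4.5: (10.896,20.484) -> (7.885,17.14) [heading=228, draw]
  LT 15: heading 228 -> 243
]
FD 6.1: (7.885,17.14) -> (5.115,11.705) [heading=243, draw]
RT 120: heading 243 -> 123
Final: pos=(5.115,11.705), heading=123, 4 segment(s) drawn

Segment endpoints: x in {2, 5.115, 7.885, 9.283, 10.896}, y in {9, 11.705, 16.283, 17.14, 20.484}
xmin=2, ymin=9, xmax=10.896, ymax=20.484

Answer: 2 9 10.896 20.484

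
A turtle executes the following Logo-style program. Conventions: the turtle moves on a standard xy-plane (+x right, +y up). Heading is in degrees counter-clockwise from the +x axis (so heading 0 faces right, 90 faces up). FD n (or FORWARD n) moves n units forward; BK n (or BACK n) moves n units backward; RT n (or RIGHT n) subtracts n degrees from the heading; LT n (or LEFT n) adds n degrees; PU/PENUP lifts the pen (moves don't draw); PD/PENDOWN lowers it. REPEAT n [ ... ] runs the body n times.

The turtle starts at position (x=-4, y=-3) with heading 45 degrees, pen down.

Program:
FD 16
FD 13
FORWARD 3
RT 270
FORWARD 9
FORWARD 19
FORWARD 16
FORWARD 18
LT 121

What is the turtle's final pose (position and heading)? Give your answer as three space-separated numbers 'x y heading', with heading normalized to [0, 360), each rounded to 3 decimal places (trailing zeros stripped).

Executing turtle program step by step:
Start: pos=(-4,-3), heading=45, pen down
FD 16: (-4,-3) -> (7.314,8.314) [heading=45, draw]
FD 13: (7.314,8.314) -> (16.506,17.506) [heading=45, draw]
FD 3: (16.506,17.506) -> (18.627,19.627) [heading=45, draw]
RT 270: heading 45 -> 135
FD 9: (18.627,19.627) -> (12.263,25.991) [heading=135, draw]
FD 19: (12.263,25.991) -> (-1.172,39.426) [heading=135, draw]
FD 16: (-1.172,39.426) -> (-12.485,50.74) [heading=135, draw]
FD 18: (-12.485,50.74) -> (-25.213,63.468) [heading=135, draw]
LT 121: heading 135 -> 256
Final: pos=(-25.213,63.468), heading=256, 7 segment(s) drawn

Answer: -25.213 63.468 256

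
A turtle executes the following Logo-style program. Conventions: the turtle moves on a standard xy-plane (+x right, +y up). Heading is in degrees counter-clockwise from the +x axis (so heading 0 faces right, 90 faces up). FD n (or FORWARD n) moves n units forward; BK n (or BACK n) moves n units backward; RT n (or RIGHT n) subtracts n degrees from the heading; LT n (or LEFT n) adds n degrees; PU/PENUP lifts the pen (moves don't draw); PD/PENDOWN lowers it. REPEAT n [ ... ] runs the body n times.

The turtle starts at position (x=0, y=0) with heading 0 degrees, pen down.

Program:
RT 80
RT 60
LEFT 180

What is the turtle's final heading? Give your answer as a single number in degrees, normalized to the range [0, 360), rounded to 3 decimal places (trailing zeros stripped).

Executing turtle program step by step:
Start: pos=(0,0), heading=0, pen down
RT 80: heading 0 -> 280
RT 60: heading 280 -> 220
LT 180: heading 220 -> 40
Final: pos=(0,0), heading=40, 0 segment(s) drawn

Answer: 40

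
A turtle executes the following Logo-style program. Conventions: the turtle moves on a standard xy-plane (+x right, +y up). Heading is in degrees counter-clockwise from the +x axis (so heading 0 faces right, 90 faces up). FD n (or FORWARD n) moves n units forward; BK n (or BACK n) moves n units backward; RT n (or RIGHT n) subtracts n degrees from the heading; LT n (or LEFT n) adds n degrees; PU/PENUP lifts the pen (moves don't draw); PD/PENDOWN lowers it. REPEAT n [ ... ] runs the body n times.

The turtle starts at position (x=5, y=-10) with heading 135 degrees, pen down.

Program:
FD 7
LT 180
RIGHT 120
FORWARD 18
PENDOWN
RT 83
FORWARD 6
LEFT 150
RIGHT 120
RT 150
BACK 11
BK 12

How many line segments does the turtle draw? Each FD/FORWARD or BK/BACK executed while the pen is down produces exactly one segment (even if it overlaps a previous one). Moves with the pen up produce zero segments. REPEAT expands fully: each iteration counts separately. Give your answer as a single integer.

Answer: 5

Derivation:
Executing turtle program step by step:
Start: pos=(5,-10), heading=135, pen down
FD 7: (5,-10) -> (0.05,-5.05) [heading=135, draw]
LT 180: heading 135 -> 315
RT 120: heading 315 -> 195
FD 18: (0.05,-5.05) -> (-17.336,-9.709) [heading=195, draw]
PD: pen down
RT 83: heading 195 -> 112
FD 6: (-17.336,-9.709) -> (-19.584,-4.146) [heading=112, draw]
LT 150: heading 112 -> 262
RT 120: heading 262 -> 142
RT 150: heading 142 -> 352
BK 11: (-19.584,-4.146) -> (-30.477,-2.615) [heading=352, draw]
BK 12: (-30.477,-2.615) -> (-42.36,-0.945) [heading=352, draw]
Final: pos=(-42.36,-0.945), heading=352, 5 segment(s) drawn
Segments drawn: 5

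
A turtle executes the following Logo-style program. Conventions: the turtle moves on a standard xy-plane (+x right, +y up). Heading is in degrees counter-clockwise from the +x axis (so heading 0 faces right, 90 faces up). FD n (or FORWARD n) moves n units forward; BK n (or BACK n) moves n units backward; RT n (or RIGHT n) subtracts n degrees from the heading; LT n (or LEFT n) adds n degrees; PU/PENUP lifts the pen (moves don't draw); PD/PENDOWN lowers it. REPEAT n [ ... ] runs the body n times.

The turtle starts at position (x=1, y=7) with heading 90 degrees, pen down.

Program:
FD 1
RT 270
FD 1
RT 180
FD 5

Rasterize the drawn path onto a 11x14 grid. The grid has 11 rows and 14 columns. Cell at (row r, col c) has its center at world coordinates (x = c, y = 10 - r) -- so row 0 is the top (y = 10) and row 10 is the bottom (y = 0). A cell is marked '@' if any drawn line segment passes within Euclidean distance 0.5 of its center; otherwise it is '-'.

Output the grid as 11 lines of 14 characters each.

Answer: --------------
--------------
@@@@@@--------
-@------------
--------------
--------------
--------------
--------------
--------------
--------------
--------------

Derivation:
Segment 0: (1,7) -> (1,8)
Segment 1: (1,8) -> (0,8)
Segment 2: (0,8) -> (5,8)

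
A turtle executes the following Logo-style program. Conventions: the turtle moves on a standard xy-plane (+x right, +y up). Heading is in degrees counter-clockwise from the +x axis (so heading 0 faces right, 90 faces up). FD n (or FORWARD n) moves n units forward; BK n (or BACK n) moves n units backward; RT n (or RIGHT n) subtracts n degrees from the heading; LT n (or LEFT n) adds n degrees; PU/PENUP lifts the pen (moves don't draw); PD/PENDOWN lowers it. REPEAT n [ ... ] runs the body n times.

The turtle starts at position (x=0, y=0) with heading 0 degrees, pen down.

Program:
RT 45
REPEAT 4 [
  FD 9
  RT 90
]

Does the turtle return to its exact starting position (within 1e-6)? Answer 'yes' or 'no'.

Answer: yes

Derivation:
Executing turtle program step by step:
Start: pos=(0,0), heading=0, pen down
RT 45: heading 0 -> 315
REPEAT 4 [
  -- iteration 1/4 --
  FD 9: (0,0) -> (6.364,-6.364) [heading=315, draw]
  RT 90: heading 315 -> 225
  -- iteration 2/4 --
  FD 9: (6.364,-6.364) -> (0,-12.728) [heading=225, draw]
  RT 90: heading 225 -> 135
  -- iteration 3/4 --
  FD 9: (0,-12.728) -> (-6.364,-6.364) [heading=135, draw]
  RT 90: heading 135 -> 45
  -- iteration 4/4 --
  FD 9: (-6.364,-6.364) -> (0,0) [heading=45, draw]
  RT 90: heading 45 -> 315
]
Final: pos=(0,0), heading=315, 4 segment(s) drawn

Start position: (0, 0)
Final position: (0, 0)
Distance = 0; < 1e-6 -> CLOSED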